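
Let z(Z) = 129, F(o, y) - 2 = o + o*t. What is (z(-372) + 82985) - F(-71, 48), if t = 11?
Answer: 83964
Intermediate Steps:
F(o, y) = 2 + 12*o (F(o, y) = 2 + (o + o*11) = 2 + (o + 11*o) = 2 + 12*o)
(z(-372) + 82985) - F(-71, 48) = (129 + 82985) - (2 + 12*(-71)) = 83114 - (2 - 852) = 83114 - 1*(-850) = 83114 + 850 = 83964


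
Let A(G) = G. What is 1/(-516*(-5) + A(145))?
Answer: 1/2725 ≈ 0.00036697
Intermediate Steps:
1/(-516*(-5) + A(145)) = 1/(-516*(-5) + 145) = 1/(2580 + 145) = 1/2725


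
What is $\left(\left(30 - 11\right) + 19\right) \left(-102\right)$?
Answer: $-3876$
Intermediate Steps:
$\left(\left(30 - 11\right) + 19\right) \left(-102\right) = \left(19 + 19\right) \left(-102\right) = 38 \left(-102\right) = -3876$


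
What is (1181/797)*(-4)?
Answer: -4724/797 ≈ -5.9272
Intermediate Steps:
(1181/797)*(-4) = -4724/797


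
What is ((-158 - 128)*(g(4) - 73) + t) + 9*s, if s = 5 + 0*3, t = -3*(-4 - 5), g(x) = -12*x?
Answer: 34678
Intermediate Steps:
t = 27 (t = -3*(-9) = 27)
s = 5 (s = 5 + 0 = 5)
((-158 - 128)*(g(4) - 73) + t) + 9*s = ((-158 - 128)*(-12*4 - 73) + 27) + 9*5 = (-286*(-48 - 73) + 27) + 45 = (-286*(-121) + 27) + 45 = (34606 + 27) + 45 = 34633 + 45 = 34678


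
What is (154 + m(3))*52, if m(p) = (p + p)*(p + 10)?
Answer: 12064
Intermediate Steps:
m(p) = 2*p*(10 + p) (m(p) = (2*p)*(10 + p) = 2*p*(10 + p))
(154 + m(3))*52 = (154 + 2*3*(10 + 3))*52 = (154 + 2*3*13)*52 = (154 + 78)*52 = 232*52 = 12064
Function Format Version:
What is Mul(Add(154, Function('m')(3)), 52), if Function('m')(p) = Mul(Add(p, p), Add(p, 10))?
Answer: 12064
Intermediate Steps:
Function('m')(p) = Mul(2, p, Add(10, p)) (Function('m')(p) = Mul(Mul(2, p), Add(10, p)) = Mul(2, p, Add(10, p)))
Mul(Add(154, Function('m')(3)), 52) = Mul(Add(154, Mul(2, 3, Add(10, 3))), 52) = Mul(Add(154, Mul(2, 3, 13)), 52) = Mul(Add(154, 78), 52) = Mul(232, 52) = 12064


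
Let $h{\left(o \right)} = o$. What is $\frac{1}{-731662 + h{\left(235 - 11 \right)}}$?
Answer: $- \frac{1}{731438} \approx -1.3672 \cdot 10^{-6}$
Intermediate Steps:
$\frac{1}{-731662 + h{\left(235 - 11 \right)}} = \frac{1}{-731662 + \left(235 - 11\right)} = \frac{1}{-731662 + 224} = \frac{1}{-731438} = - \frac{1}{731438}$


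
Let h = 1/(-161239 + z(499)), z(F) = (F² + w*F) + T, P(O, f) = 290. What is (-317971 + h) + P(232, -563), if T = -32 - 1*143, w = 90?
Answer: -42091779456/132497 ≈ -3.1768e+5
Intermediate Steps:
T = -175 (T = -32 - 143 = -175)
z(F) = -175 + F² + 90*F (z(F) = (F² + 90*F) - 175 = -175 + F² + 90*F)
h = 1/132497 (h = 1/(-161239 + (-175 + 499² + 90*499)) = 1/(-161239 + (-175 + 249001 + 44910)) = 1/(-161239 + 293736) = 1/132497 ≈ 7.5473e-6)
(-317971 + h) + P(232, -563) = (-317971 + 1/132497) + 290 = -42130203586/132497 + 290 = -42091779456/132497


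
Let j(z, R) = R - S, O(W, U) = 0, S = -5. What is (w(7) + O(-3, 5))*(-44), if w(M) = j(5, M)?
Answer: -528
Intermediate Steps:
j(z, R) = 5 + R (j(z, R) = R - 1*(-5) = R + 5 = 5 + R)
w(M) = 5 + M
(w(7) + O(-3, 5))*(-44) = ((5 + 7) + 0)*(-44) = (12 + 0)*(-44) = 12*(-44) = -528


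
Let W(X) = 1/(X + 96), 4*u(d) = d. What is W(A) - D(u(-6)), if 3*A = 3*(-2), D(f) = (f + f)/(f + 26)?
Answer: 613/4606 ≈ 0.13309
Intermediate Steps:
u(d) = d/4
D(f) = 2*f/(26 + f) (D(f) = (2*f)/(26 + f) = 2*f/(26 + f))
A = -2 (A = (3*(-2))/3 = (1/3)*(-6) = -2)
W(X) = 1/(96 + X)
W(A) - D(u(-6)) = 1/(96 - 2) - 2*(1/4)*(-6)/(26 + (1/4)*(-6)) = 1/94 - 2*(-3)/(2*(26 - 3/2)) = 1/94 - 2*(-3)/(2*49/2) = 1/94 - 2*(-3)*2/(2*49) = 1/94 - 1*(-6/49) = 1/94 + 6/49 = 613/4606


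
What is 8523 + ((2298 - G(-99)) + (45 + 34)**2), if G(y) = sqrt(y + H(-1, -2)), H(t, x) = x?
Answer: 17062 - I*sqrt(101) ≈ 17062.0 - 10.05*I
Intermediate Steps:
G(y) = sqrt(-2 + y) (G(y) = sqrt(y - 2) = sqrt(-2 + y))
8523 + ((2298 - G(-99)) + (45 + 34)**2) = 8523 + ((2298 - sqrt(-2 - 99)) + (45 + 34)**2) = 8523 + ((2298 - sqrt(-101)) + 79**2) = 8523 + ((2298 - I*sqrt(101)) + 6241) = 8523 + (8539 - I*sqrt(101)) = 17062 - I*sqrt(101)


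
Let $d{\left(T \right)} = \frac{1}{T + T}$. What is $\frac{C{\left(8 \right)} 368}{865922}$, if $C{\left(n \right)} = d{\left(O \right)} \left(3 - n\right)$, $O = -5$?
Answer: $\frac{92}{432961} \approx 0.00021249$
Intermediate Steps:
$d{\left(T \right)} = \frac{1}{2 T}$
$C{\left(n \right)} = - \frac{3}{10} + \frac{n}{10}$ ($C{\left(n \right)} = \frac{1}{2 \left(-5\right)} \left(3 - n\right) = \frac{1}{2} \left(- \frac{1}{5}\right) \left(3 - n\right) = - \frac{3 - n}{10} = - \frac{3}{10} + \frac{n}{10}$)
$\frac{C{\left(8 \right)} 368}{865922} = \frac{\left(- \frac{3}{10} + \frac{1}{10} \cdot 8\right) 368}{865922} = \left(- \frac{3}{10} + \frac{4}{5}\right) 368 \cdot \frac{1}{865922} = \frac{1}{2} \cdot 368 \cdot \frac{1}{865922} = 184 \cdot \frac{1}{865922} = \frac{92}{432961}$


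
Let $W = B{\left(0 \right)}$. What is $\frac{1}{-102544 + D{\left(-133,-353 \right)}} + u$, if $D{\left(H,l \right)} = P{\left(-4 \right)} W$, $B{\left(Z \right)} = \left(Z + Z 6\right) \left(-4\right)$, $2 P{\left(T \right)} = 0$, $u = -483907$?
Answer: $- \frac{49621759409}{102544} \approx -4.8391 \cdot 10^{5}$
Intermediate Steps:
$P{\left(T \right)} = 0$ ($P{\left(T \right)} = \frac{1}{2} \cdot 0 = 0$)
$B{\left(Z \right)} = - 28 Z$ ($B{\left(Z \right)} = \left(Z + 6 Z\right) \left(-4\right) = 7 Z \left(-4\right) = - 28 Z$)
$W = 0$ ($W = \left(-28\right) 0 = 0$)
$D{\left(H,l \right)} = 0$ ($D{\left(H,l \right)} = 0 \cdot 0 = 0$)
$\frac{1}{-102544 + D{\left(-133,-353 \right)}} + u = \frac{1}{-102544 + 0} - 483907 = \frac{1}{-102544} - 483907 = - \frac{1}{102544} - 483907 = - \frac{49621759409}{102544}$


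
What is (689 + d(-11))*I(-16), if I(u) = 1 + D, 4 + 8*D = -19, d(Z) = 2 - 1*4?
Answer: -10305/8 ≈ -1288.1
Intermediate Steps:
d(Z) = -2 (d(Z) = 2 - 4 = -2)
D = -23/8 (D = -½ + (⅛)*(-19) = -½ - 19/8 = -23/8 ≈ -2.8750)
I(u) = -15/8 (I(u) = 1 - 23/8 = -15/8)
(689 + d(-11))*I(-16) = (689 - 2)*(-15/8) = 687*(-15/8) = -10305/8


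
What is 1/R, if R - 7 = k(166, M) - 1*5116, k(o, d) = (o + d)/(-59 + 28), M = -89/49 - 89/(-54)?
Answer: -82026/419509625 ≈ -0.00019553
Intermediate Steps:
M = -445/2646 (M = -89*1/49 - 89*(-1/54) = -89/49 + 89/54 = -445/2646 ≈ -0.16818)
k(o, d) = -d/31 - o/31 (k(o, d) = (d + o)/(-31) = (d + o)*(-1/31) = -d/31 - o/31)
R = -419509625/82026 (R = 7 + ((-1/31*(-445/2646) - 1/31*166) - 1*5116) = 7 + ((445/82026 - 166/31) - 5116) = 7 + (-438791/82026 - 5116) = 7 - 420083807/82026 = -419509625/82026 ≈ -5114.4)
1/R = 1/(-419509625/82026) = -82026/419509625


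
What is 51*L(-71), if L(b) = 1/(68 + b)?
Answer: -17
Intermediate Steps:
51*L(-71) = 51/(68 - 71) = 51/(-3) = 51*(-⅓) = -17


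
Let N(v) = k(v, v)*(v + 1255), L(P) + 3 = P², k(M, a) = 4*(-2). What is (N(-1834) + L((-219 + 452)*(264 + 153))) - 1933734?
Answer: 9438330816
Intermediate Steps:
k(M, a) = -8
L(P) = -3 + P²
N(v) = -10040 - 8*v (N(v) = -8*(v + 1255) = -8*(1255 + v) = -10040 - 8*v)
(N(-1834) + L((-219 + 452)*(264 + 153))) - 1933734 = ((-10040 - 8*(-1834)) + (-3 + ((-219 + 452)*(264 + 153))²)) - 1933734 = ((-10040 + 14672) + (-3 + (233*417)²)) - 1933734 = (4632 + (-3 + 97161²)) - 1933734 = (4632 + (-3 + 9440259921)) - 1933734 = (4632 + 9440259918) - 1933734 = 9440264550 - 1933734 = 9438330816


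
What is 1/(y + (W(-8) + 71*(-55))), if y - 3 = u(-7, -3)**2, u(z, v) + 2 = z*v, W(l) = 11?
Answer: -1/3530 ≈ -0.00028329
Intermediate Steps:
u(z, v) = -2 + v*z (u(z, v) = -2 + z*v = -2 + v*z)
y = 364 (y = 3 + (-2 - 3*(-7))**2 = 3 + (-2 + 21)**2 = 3 + 19**2 = 3 + 361 = 364)
1/(y + (W(-8) + 71*(-55))) = 1/(364 + (11 + 71*(-55))) = 1/(364 + (11 - 3905)) = 1/(364 - 3894) = 1/(-3530) = -1/3530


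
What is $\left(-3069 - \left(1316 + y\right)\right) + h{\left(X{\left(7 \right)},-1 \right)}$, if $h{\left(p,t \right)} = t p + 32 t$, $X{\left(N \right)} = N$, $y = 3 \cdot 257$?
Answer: $-5195$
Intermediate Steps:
$y = 771$
$h{\left(p,t \right)} = 32 t + p t$ ($h{\left(p,t \right)} = p t + 32 t = 32 t + p t$)
$\left(-3069 - \left(1316 + y\right)\right) + h{\left(X{\left(7 \right)},-1 \right)} = \left(-3069 - 2087\right) - \left(32 + 7\right) = \left(-3069 - 2087\right) - 39 = -5156 - 39 = -5195$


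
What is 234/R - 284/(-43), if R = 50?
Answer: 12131/1075 ≈ 11.285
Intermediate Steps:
234/R - 284/(-43) = 234/50 - 284/(-43) = 234*(1/50) - 284*(-1/43) = 117/25 + 284/43 = 12131/1075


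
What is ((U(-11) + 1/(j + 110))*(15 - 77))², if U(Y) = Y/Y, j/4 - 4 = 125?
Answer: 377796969/97969 ≈ 3856.3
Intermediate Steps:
j = 516 (j = 16 + 4*125 = 16 + 500 = 516)
U(Y) = 1
((U(-11) + 1/(j + 110))*(15 - 77))² = ((1 + 1/(516 + 110))*(15 - 77))² = ((1 + 1/626)*(-62))² = ((627/626)*(-62))² = (-19437/313)² = 377796969/97969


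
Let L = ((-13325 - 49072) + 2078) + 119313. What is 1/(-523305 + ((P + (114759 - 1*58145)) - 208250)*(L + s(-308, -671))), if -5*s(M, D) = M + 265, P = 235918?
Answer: 5/24861669141 ≈ 2.0111e-10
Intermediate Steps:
s(M, D) = -53 - M/5 (s(M, D) = -(M + 265)/5 = -(265 + M)/5 = -53 - M/5)
L = 58994 (L = (-62397 + 2078) + 119313 = -60319 + 119313 = 58994)
1/(-523305 + ((P + (114759 - 1*58145)) - 208250)*(L + s(-308, -671))) = 1/(-523305 + ((235918 + (114759 - 1*58145)) - 208250)*(58994 + (-53 - ⅕*(-308)))) = 1/(-523305 + ((235918 + (114759 - 58145)) - 208250)*(58994 + (-53 + 308/5))) = 1/(-523305 + ((235918 + 56614) - 208250)*(58994 + 43/5)) = 1/(-523305 + (292532 - 208250)*(295013/5)) = 1/(-523305 + 84282*(295013/5)) = 1/(-523305 + 24864285666/5) = 1/(24861669141/5) = 5/24861669141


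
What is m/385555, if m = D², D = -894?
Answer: 799236/385555 ≈ 2.0729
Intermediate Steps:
m = 799236 (m = (-894)² = 799236)
m/385555 = 799236/385555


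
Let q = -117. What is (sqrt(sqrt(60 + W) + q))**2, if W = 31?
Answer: -117 + sqrt(91) ≈ -107.46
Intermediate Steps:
(sqrt(sqrt(60 + W) + q))**2 = (sqrt(sqrt(60 + 31) - 117))**2 = (sqrt(sqrt(91) - 117))**2 = (sqrt(-117 + sqrt(91)))**2 = -117 + sqrt(91)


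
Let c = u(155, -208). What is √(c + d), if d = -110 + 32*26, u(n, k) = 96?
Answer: √818 ≈ 28.601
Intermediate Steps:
c = 96
d = 722 (d = -110 + 832 = 722)
√(c + d) = √(96 + 722) = √818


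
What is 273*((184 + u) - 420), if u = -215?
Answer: -123123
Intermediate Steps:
273*((184 + u) - 420) = 273*((184 - 215) - 420) = 273*(-31 - 420) = 273*(-451) = -123123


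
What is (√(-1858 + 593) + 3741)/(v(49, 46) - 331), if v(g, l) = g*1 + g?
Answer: -3741/233 - I*√1265/233 ≈ -16.056 - 0.15265*I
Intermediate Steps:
v(g, l) = 2*g (v(g, l) = g + g = 2*g)
(√(-1858 + 593) + 3741)/(v(49, 46) - 331) = (√(-1858 + 593) + 3741)/(2*49 - 331) = (√(-1265) + 3741)/(98 - 331) = (I*√1265 + 3741)/(-233) = (3741 + I*√1265)*(-1/233) = -3741/233 - I*√1265/233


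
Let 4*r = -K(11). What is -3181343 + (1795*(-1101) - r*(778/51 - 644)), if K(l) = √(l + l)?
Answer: -5157638 - 16033*√22/102 ≈ -5.1584e+6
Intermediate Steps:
K(l) = √2*√l (K(l) = √(2*l) = √2*√l)
r = -√22/4 (r = (-√2*√11)/4 = (-√22)/4 = -√22/4 ≈ -1.1726)
-3181343 + (1795*(-1101) - r*(778/51 - 644)) = -3181343 + (1795*(-1101) - (-√22/4)*(778/51 - 644)) = -3181343 + (-1976295 - (-√22/4)*(778*(1/51) - 644)) = -3181343 + (-1976295 - (-√22/4)*(778/51 - 644)) = -3181343 + (-1976295 - (-√22/4)*(-32066)/51) = -3181343 + (-1976295 - 16033*√22/102) = -5157638 - 16033*√22/102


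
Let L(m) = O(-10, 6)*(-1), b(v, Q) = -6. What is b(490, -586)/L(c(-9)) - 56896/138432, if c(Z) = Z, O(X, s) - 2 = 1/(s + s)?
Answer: 19073/7725 ≈ 2.4690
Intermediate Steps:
O(X, s) = 2 + 1/(2*s) (O(X, s) = 2 + 1/(s + s) = 2 + 1/(2*s))
L(m) = -25/12 (L(m) = (2 + (1/2)/6)*(-1) = (2 + (1/2)*(1/6))*(-1) = (2 + 1/12)*(-1) = (25/12)*(-1) = -25/12)
b(490, -586)/L(c(-9)) - 56896/138432 = -6/(-25/12) - 56896/138432 = -6*(-12/25) - 56896*1/138432 = 72/25 - 127/309 = 19073/7725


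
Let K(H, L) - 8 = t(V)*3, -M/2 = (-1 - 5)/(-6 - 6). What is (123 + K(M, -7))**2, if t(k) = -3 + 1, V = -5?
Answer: 15625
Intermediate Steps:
t(k) = -2
M = -1 (M = -2*(-1 - 5)/(-6 - 6) = -(-12)/(-12) = -(-12)*(-1)/12 = -2*1/2 = -1)
K(H, L) = 2 (K(H, L) = 8 - 2*3 = 8 - 6 = 2)
(123 + K(M, -7))**2 = (123 + 2)**2 = 125**2 = 15625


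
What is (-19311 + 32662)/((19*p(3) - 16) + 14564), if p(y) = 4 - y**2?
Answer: 13351/14453 ≈ 0.92375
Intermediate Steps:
(-19311 + 32662)/((19*p(3) - 16) + 14564) = (-19311 + 32662)/((19*(4 - 1*3**2) - 16) + 14564) = 13351/((19*(4 - 1*9) - 16) + 14564) = 13351/((19*(4 - 9) - 16) + 14564) = 13351/((19*(-5) - 16) + 14564) = 13351/((-95 - 16) + 14564) = 13351/(-111 + 14564) = 13351/14453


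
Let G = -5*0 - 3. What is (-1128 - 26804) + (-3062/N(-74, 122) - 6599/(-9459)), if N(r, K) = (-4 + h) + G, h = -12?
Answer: -4990878133/179721 ≈ -27770.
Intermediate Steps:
G = -3 (G = 0 - 3 = -3)
N(r, K) = -19 (N(r, K) = (-4 - 12) - 3 = -16 - 3 = -19)
(-1128 - 26804) + (-3062/N(-74, 122) - 6599/(-9459)) = (-1128 - 26804) + (-3062/(-19) - 6599/(-9459)) = -27932 + (-3062*(-1/19) - 6599*(-1/9459)) = -27932 + (3062/19 + 6599/9459) = -27932 + 29088839/179721 = -4990878133/179721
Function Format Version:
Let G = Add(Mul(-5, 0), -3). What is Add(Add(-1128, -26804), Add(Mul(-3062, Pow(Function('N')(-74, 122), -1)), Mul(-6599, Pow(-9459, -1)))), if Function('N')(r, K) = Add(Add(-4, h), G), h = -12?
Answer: Rational(-4990878133, 179721) ≈ -27770.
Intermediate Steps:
G = -3 (G = Add(0, -3) = -3)
Function('N')(r, K) = -19 (Function('N')(r, K) = Add(Add(-4, -12), -3) = Add(-16, -3) = -19)
Add(Add(-1128, -26804), Add(Mul(-3062, Pow(Function('N')(-74, 122), -1)), Mul(-6599, Pow(-9459, -1)))) = Add(Add(-1128, -26804), Add(Mul(-3062, Pow(-19, -1)), Mul(-6599, Pow(-9459, -1)))) = Add(-27932, Add(Mul(-3062, Rational(-1, 19)), Mul(-6599, Rational(-1, 9459)))) = Add(-27932, Add(Rational(3062, 19), Rational(6599, 9459))) = Add(-27932, Rational(29088839, 179721)) = Rational(-4990878133, 179721)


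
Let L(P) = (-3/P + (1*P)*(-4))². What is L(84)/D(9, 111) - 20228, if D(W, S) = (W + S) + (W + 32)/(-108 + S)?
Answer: -6093771709/314384 ≈ -19383.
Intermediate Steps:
D(W, S) = S + W + (32 + W)/(-108 + S) (D(W, S) = (S + W) + (32 + W)/(-108 + S) = S + W + (32 + W)/(-108 + S))
L(P) = (-4*P - 3/P)² (L(P) = (-3/P + P*(-4))² = (-3/P - 4*P)² = (-4*P - 3/P)²)
L(84)/D(9, 111) - 20228 = ((3 + 4*84²)²/84²)/(((32 + 111² - 108*111 - 107*9 + 111*9)/(-108 + 111))) - 20228 = ((3 + 4*7056)²/7056)/(((32 + 12321 - 11988 - 963 + 999)/3)) - 20228 = ((3 + 28224)²/7056)/(((⅓)*401)) - 20228 = ((1/7056)*28227²)/(401/3) - 20228 = ((1/7056)*796763529)*(3/401) - 20228 = (88529281/784)*(3/401) - 20228 = 265587843/314384 - 20228 = -6093771709/314384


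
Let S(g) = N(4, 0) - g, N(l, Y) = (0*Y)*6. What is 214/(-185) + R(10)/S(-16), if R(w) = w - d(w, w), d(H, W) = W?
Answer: -214/185 ≈ -1.1568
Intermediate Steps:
N(l, Y) = 0 (N(l, Y) = 0*6 = 0)
R(w) = 0 (R(w) = w - w = 0)
S(g) = -g (S(g) = 0 - g = -g)
214/(-185) + R(10)/S(-16) = 214/(-185) + 0/((-1*(-16))) = 214*(-1/185) + 0/16 = -214/185 + 0*(1/16) = -214/185 + 0 = -214/185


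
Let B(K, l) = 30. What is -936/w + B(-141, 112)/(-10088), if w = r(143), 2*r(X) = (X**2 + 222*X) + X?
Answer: -131121/3384524 ≈ -0.038741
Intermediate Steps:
r(X) = X**2/2 + 223*X/2 (r(X) = ((X**2 + 222*X) + X)/2 = (X**2 + 223*X)/2 = X**2/2 + 223*X/2)
w = 26169 (w = (1/2)*143*(223 + 143) = (1/2)*143*366 = 26169)
-936/w + B(-141, 112)/(-10088) = -936/26169 + 30/(-10088) = -936*1/26169 + 30*(-1/10088) = -24/671 - 15/5044 = -131121/3384524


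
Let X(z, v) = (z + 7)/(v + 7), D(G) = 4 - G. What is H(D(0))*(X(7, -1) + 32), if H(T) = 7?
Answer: 721/3 ≈ 240.33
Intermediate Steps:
X(z, v) = (7 + z)/(7 + v)
H(D(0))*(X(7, -1) + 32) = 7*((7 + 7)/(7 - 1) + 32) = 7*(14/6 + 32) = 7*((1/6)*14 + 32) = 7*(7/3 + 32) = 7*(103/3) = 721/3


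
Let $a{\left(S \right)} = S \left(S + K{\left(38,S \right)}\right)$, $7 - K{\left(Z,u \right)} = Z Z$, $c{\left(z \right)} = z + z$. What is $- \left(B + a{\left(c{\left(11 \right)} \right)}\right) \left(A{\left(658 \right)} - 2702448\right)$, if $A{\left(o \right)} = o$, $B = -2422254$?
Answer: $-6628528357360$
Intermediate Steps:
$c{\left(z \right)} = 2 z$
$K{\left(Z,u \right)} = 7 - Z^{2}$ ($K{\left(Z,u \right)} = 7 - Z Z = 7 - Z^{2}$)
$a{\left(S \right)} = S \left(-1437 + S\right)$ ($a{\left(S \right)} = S \left(S + \left(7 - 38^{2}\right)\right) = S \left(S + \left(7 - 1444\right)\right) = S \left(S - 1437\right) = S \left(-1437 + S\right)$)
$- \left(B + a{\left(c{\left(11 \right)} \right)}\right) \left(A{\left(658 \right)} - 2702448\right) = - \left(-2422254 + 2 \cdot 11 \left(-1437 + 2 \cdot 11\right)\right) \left(658 - 2702448\right) = - \left(-2422254 + 22 \left(-1437 + 22\right)\right) \left(-2701790\right) = - \left(-2422254 + 22 \left(-1415\right)\right) \left(-2701790\right) = - \left(-2422254 - 31130\right) \left(-2701790\right) = - \left(-2453384\right) \left(-2701790\right) = \left(-1\right) 6628528357360 = -6628528357360$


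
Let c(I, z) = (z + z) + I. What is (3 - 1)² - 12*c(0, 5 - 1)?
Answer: -92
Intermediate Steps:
c(I, z) = I + 2*z (c(I, z) = 2*z + I = I + 2*z)
(3 - 1)² - 12*c(0, 5 - 1) = (3 - 1)² - 12*(0 + 2*(5 - 1)) = 2² - 12*(0 + 2*4) = 4 - 12*(0 + 8) = 4 - 12*8 = 4 - 96 = -92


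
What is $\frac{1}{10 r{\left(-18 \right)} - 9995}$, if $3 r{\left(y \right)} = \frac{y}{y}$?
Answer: $- \frac{3}{29975} \approx -0.00010008$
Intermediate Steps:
$r{\left(y \right)} = \frac{1}{3}$ ($r{\left(y \right)} = \frac{y \frac{1}{y}}{3} = \frac{1}{3} \cdot 1 = \frac{1}{3}$)
$\frac{1}{10 r{\left(-18 \right)} - 9995} = \frac{1}{10 \cdot \frac{1}{3} - 9995} = \frac{1}{\frac{10}{3} - 9995} = \frac{1}{- \frac{29975}{3}} = - \frac{3}{29975}$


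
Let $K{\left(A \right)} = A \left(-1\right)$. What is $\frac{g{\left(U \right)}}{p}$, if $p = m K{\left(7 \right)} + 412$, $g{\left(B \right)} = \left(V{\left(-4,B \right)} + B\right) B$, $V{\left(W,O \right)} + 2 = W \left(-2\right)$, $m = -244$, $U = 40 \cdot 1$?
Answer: $\frac{46}{53} \approx 0.86792$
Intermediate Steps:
$U = 40$
$V{\left(W,O \right)} = -2 - 2 W$ ($V{\left(W,O \right)} = -2 + W \left(-2\right) = -2 - 2 W$)
$K{\left(A \right)} = - A$
$g{\left(B \right)} = B \left(6 + B\right)$ ($g{\left(B \right)} = \left(\left(-2 - -8\right) + B\right) B = \left(\left(-2 + 8\right) + B\right) B = \left(6 + B\right) B = B \left(6 + B\right)$)
$p = 2120$ ($p = - 244 \left(\left(-1\right) 7\right) + 412 = \left(-244\right) \left(-7\right) + 412 = 1708 + 412 = 2120$)
$\frac{g{\left(U \right)}}{p} = \frac{40 \left(6 + 40\right)}{2120} = 40 \cdot 46 \cdot \frac{1}{2120} = 1840 \cdot \frac{1}{2120} = \frac{46}{53}$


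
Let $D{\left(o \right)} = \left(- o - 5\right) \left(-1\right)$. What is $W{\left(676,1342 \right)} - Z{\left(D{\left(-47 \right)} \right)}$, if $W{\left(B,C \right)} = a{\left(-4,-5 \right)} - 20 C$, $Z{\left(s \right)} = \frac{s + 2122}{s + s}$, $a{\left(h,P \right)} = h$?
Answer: $- \frac{563204}{21} \approx -26819.0$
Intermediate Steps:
$D{\left(o \right)} = 5 + o$ ($D{\left(o \right)} = \left(-5 - o\right) \left(-1\right) = 5 + o$)
$Z{\left(s \right)} = \frac{2122 + s}{2 s}$
$W{\left(B,C \right)} = -4 - 20 C$
$W{\left(676,1342 \right)} - Z{\left(D{\left(-47 \right)} \right)} = \left(-4 - 26840\right) - \frac{2122 + \left(5 - 47\right)}{2 \left(5 - 47\right)} = \left(-4 - 26840\right) - \frac{2122 - 42}{2 \left(-42\right)} = -26844 - \frac{1}{2} \left(- \frac{1}{42}\right) 2080 = -26844 - - \frac{520}{21} = -26844 + \frac{520}{21} = - \frac{563204}{21}$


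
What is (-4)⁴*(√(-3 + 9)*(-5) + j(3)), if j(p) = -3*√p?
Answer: -1280*√6 - 768*√3 ≈ -4465.6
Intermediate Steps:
(-4)⁴*(√(-3 + 9)*(-5) + j(3)) = (-4)⁴*(√(-3 + 9)*(-5) - 3*√3) = 256*(√6*(-5) - 3*√3) = 256*(-5*√6 - 3*√3) = -1280*√6 - 768*√3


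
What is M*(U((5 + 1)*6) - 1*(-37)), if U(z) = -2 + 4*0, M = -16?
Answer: -560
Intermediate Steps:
U(z) = -2 (U(z) = -2 + 0 = -2)
M*(U((5 + 1)*6) - 1*(-37)) = -16*(-2 - 1*(-37)) = -16*(-2 + 37) = -16*35 = -560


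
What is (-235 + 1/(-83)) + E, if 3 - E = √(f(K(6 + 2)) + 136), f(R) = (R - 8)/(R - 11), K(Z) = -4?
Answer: -19257/83 - 6*√95/5 ≈ -243.71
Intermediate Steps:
f(R) = (-8 + R)/(-11 + R)
E = 3 - 6*√95/5 (E = 3 - √((-8 - 4)/(-11 - 4) + 136) = 3 - √(-12/(-15) + 136) = 3 - √(-1/15*(-12) + 136) = 3 - √(⅘ + 136) = 3 - √(684/5) = 3 - 6*√95/5 ≈ -8.6962)
(-235 + 1/(-83)) + E = (-235 + 1/(-83)) + (3 - 6*√95/5) = (-235 - 1/83) + (3 - 6*√95/5) = -19506/83 + (3 - 6*√95/5) = -19257/83 - 6*√95/5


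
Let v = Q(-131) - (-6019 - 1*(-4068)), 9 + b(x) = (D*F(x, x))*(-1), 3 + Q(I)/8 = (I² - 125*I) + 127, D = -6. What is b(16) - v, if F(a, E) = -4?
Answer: -271264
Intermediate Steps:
Q(I) = 992 - 1000*I + 8*I² (Q(I) = -24 + 8*((I² - 125*I) + 127) = -24 + 8*(127 + I² - 125*I) = -24 + (1016 - 1000*I + 8*I²) = 992 - 1000*I + 8*I²)
b(x) = -33 (b(x) = -9 - 6*(-4)*(-1) = -9 + 24*(-1) = -9 - 24 = -33)
v = 271231 (v = (992 - 1000*(-131) + 8*(-131)²) - (-6019 - 1*(-4068)) = (992 + 131000 + 8*17161) - (-6019 + 4068) = (992 + 131000 + 137288) - 1*(-1951) = 269280 + 1951 = 271231)
b(16) - v = -33 - 1*271231 = -33 - 271231 = -271264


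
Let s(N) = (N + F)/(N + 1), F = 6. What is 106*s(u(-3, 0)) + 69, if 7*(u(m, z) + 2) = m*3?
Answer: -455/8 ≈ -56.875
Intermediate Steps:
u(m, z) = -2 + 3*m/7 (u(m, z) = -2 + (m*3)/7 = -2 + (3*m)/7 = -2 + 3*m/7)
s(N) = (6 + N)/(1 + N) (s(N) = (N + 6)/(N + 1) = (6 + N)/(1 + N))
106*s(u(-3, 0)) + 69 = 106*((6 + (-2 + (3/7)*(-3)))/(1 + (-2 + (3/7)*(-3)))) + 69 = 106*((6 + (-2 - 9/7))/(1 + (-2 - 9/7))) + 69 = 106*((6 - 23/7)/(1 - 23/7)) + 69 = 106*((19/7)/(-16/7)) + 69 = 106*(-7/16*19/7) + 69 = 106*(-19/16) + 69 = -1007/8 + 69 = -455/8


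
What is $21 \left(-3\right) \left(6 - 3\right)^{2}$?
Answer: $-567$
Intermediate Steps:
$21 \left(-3\right) \left(6 - 3\right)^{2} = - 63 \cdot 3^{2} = \left(-63\right) 9 = -567$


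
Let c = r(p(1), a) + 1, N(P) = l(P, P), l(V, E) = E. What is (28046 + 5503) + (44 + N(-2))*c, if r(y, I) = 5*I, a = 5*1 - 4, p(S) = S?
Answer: 33801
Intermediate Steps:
N(P) = P
a = 1 (a = 5 - 4 = 1)
c = 6 (c = 5*1 + 1 = 5 + 1 = 6)
(28046 + 5503) + (44 + N(-2))*c = (28046 + 5503) + (44 - 2)*6 = 33549 + 42*6 = 33549 + 252 = 33801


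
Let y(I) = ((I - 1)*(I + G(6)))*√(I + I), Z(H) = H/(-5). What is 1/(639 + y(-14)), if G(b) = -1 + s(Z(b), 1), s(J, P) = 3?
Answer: 71/146169 - 40*I*√7/146169 ≈ 0.00048574 - 0.00072403*I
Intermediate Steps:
Z(H) = -H/5 (Z(H) = H*(-⅕) = -H/5)
G(b) = 2 (G(b) = -1 + 3 = 2)
y(I) = √2*√I*(-1 + I)*(2 + I) (y(I) = ((I - 1)*(I + 2))*√(I + I) = ((-1 + I)*(2 + I))*√(2*I) = ((-1 + I)*(2 + I))*(√2*√I) = √2*√I*(-1 + I)*(2 + I))
1/(639 + y(-14)) = 1/(639 + √2*√(-14)*(-2 - 14 + (-14)²)) = 1/(639 + √2*(I*√14)*(-2 - 14 + 196)) = 1/(639 + √2*(I*√14)*180) = 1/(639 + 360*I*√7)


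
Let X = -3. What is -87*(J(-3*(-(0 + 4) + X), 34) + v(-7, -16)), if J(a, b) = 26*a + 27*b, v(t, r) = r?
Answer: -125976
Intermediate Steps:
-87*(J(-3*(-(0 + 4) + X), 34) + v(-7, -16)) = -87*((26*(-3*(-(0 + 4) - 3)) + 27*34) - 16) = -87*((26*(-3*(-1*4 - 3)) + 918) - 16) = -87*((26*(-3*(-4 - 3)) + 918) - 16) = -87*((26*(-3*(-7)) + 918) - 16) = -87*((26*21 + 918) - 16) = -87*((546 + 918) - 16) = -87*(1464 - 16) = -87*1448 = -125976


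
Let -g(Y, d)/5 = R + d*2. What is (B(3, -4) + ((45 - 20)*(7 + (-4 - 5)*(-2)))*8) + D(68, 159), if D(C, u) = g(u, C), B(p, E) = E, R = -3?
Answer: 4331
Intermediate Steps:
g(Y, d) = 15 - 10*d (g(Y, d) = -5*(-3 + d*2) = -5*(-3 + 2*d) = 15 - 10*d)
D(C, u) = 15 - 10*C
(B(3, -4) + ((45 - 20)*(7 + (-4 - 5)*(-2)))*8) + D(68, 159) = (-4 + ((45 - 20)*(7 + (-4 - 5)*(-2)))*8) + (15 - 10*68) = (-4 + (25*(7 - 9*(-2)))*8) + (15 - 680) = (-4 + (25*(7 + 18))*8) - 665 = (-4 + (25*25)*8) - 665 = (-4 + 625*8) - 665 = (-4 + 5000) - 665 = 4996 - 665 = 4331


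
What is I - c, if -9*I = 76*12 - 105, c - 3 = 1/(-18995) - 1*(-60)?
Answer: -8699707/56985 ≈ -152.67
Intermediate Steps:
c = 1196684/18995 (c = 3 + (1/(-18995) - 1*(-60)) = 3 + (-1/18995 + 60) = 3 + 1139699/18995 = 1196684/18995 ≈ 63.000)
I = -269/3 (I = -(76*12 - 105)/9 = -(912 - 105)/9 = -1/9*807 = -269/3 ≈ -89.667)
I - c = -269/3 - 1*1196684/18995 = -269/3 - 1196684/18995 = -8699707/56985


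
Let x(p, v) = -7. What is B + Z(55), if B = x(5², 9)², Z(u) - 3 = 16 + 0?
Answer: 68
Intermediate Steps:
Z(u) = 19 (Z(u) = 3 + (16 + 0) = 3 + 16 = 19)
B = 49 (B = (-7)² = 49)
B + Z(55) = 49 + 19 = 68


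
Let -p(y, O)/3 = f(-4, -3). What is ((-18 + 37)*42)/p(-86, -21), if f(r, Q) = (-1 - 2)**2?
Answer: -266/9 ≈ -29.556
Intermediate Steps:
f(r, Q) = 9 (f(r, Q) = (-3)**2 = 9)
p(y, O) = -27 (p(y, O) = -3*9 = -27)
((-18 + 37)*42)/p(-86, -21) = ((-18 + 37)*42)/(-27) = (19*42)*(-1/27) = 798*(-1/27) = -266/9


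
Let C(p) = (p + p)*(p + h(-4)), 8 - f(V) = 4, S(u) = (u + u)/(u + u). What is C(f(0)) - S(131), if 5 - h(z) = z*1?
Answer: 103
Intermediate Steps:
h(z) = 5 - z
S(u) = 1 (S(u) = (2*u)/((2*u)) = (2*u)*(1/(2*u)) = 1)
f(V) = 4 (f(V) = 8 - 1*4 = 8 - 4 = 4)
C(p) = 2*p*(9 + p) (C(p) = (p + p)*(p + (5 - 1*(-4))) = (2*p)*(p + (5 + 4)) = (2*p)*(p + 9) = (2*p)*(9 + p) = 2*p*(9 + p))
C(f(0)) - S(131) = 2*4*(9 + 4) - 1*1 = 2*4*13 - 1 = 104 - 1 = 103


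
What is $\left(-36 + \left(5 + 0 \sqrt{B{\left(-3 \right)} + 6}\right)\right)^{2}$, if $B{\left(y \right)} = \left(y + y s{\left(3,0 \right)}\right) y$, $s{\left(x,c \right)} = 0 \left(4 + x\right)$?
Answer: $961$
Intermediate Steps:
$s{\left(x,c \right)} = 0$
$B{\left(y \right)} = y^{2}$ ($B{\left(y \right)} = \left(y + y 0\right) y = \left(y + 0\right) y = y y = y^{2}$)
$\left(-36 + \left(5 + 0 \sqrt{B{\left(-3 \right)} + 6}\right)\right)^{2} = \left(-36 + \left(5 + 0 \sqrt{\left(-3\right)^{2} + 6}\right)\right)^{2} = \left(-36 + \left(5 + 0 \sqrt{9 + 6}\right)\right)^{2} = \left(-36 + \left(5 + 0 \sqrt{15}\right)\right)^{2} = \left(-36 + \left(5 + 0\right)\right)^{2} = \left(-36 + 5\right)^{2} = \left(-31\right)^{2} = 961$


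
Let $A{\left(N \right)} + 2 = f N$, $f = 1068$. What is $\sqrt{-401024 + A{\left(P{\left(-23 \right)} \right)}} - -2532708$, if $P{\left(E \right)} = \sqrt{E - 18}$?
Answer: $2532708 + \sqrt{-401026 + 1068 i \sqrt{41}} \approx 2.5327 \cdot 10^{6} + 633.29 i$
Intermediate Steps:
$P{\left(E \right)} = \sqrt{-18 + E}$
$A{\left(N \right)} = -2 + 1068 N$
$\sqrt{-401024 + A{\left(P{\left(-23 \right)} \right)}} - -2532708 = \sqrt{-401024 - \left(2 - 1068 \sqrt{-18 - 23}\right)} - -2532708 = \sqrt{-401024 - \left(2 - 1068 \sqrt{-41}\right)} + 2532708 = \sqrt{-401024 - \left(2 - 1068 i \sqrt{41}\right)} + 2532708 = \sqrt{-401026 + 1068 i \sqrt{41}} + 2532708 = 2532708 + \sqrt{-401026 + 1068 i \sqrt{41}}$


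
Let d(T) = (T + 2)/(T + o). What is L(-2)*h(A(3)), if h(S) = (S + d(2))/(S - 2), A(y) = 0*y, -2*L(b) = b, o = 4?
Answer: -⅓ ≈ -0.33333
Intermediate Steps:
L(b) = -b/2
d(T) = (2 + T)/(4 + T) (d(T) = (T + 2)/(T + 4) = (2 + T)/(4 + T))
A(y) = 0
h(S) = (⅔ + S)/(-2 + S) (h(S) = (S + (2 + 2)/(4 + 2))/(S - 2) = (S + 4/6)/(-2 + S) = (S + (⅙)*4)/(-2 + S) = (S + ⅔)/(-2 + S) = (⅔ + S)/(-2 + S))
L(-2)*h(A(3)) = (-½*(-2))*((⅔ + 0)/(-2 + 0)) = 1*((⅔)/(-2)) = 1*(-½*⅔) = 1*(-⅓) = -⅓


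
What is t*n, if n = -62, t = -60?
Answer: 3720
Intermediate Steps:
t*n = -60*(-62) = 3720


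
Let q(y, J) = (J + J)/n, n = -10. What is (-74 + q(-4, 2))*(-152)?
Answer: 56544/5 ≈ 11309.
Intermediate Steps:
q(y, J) = -J/5 (q(y, J) = (J + J)/(-10) = (2*J)*(-⅒) = -J/5)
(-74 + q(-4, 2))*(-152) = (-74 - ⅕*2)*(-152) = (-74 - ⅖)*(-152) = -372/5*(-152) = 56544/5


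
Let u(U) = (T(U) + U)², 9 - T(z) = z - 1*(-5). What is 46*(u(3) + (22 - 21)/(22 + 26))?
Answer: 17687/24 ≈ 736.96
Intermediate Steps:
T(z) = 4 - z (T(z) = 9 - (z - 1*(-5)) = 9 - (z + 5) = 9 - (5 + z) = 9 + (-5 - z) = 4 - z)
u(U) = 16 (u(U) = ((4 - U) + U)² = 4² = 16)
46*(u(3) + (22 - 21)/(22 + 26)) = 46*(16 + (22 - 21)/(22 + 26)) = 46*(16 + 1/48) = 46*(769/48) = 17687/24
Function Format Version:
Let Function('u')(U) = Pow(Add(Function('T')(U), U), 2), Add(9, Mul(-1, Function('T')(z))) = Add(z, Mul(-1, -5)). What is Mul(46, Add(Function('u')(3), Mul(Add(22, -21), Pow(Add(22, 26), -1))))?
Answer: Rational(17687, 24) ≈ 736.96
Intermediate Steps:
Function('T')(z) = Add(4, Mul(-1, z)) (Function('T')(z) = Add(9, Mul(-1, Add(z, Mul(-1, -5)))) = Add(9, Mul(-1, Add(z, 5))) = Add(9, Mul(-1, Add(5, z))) = Add(9, Add(-5, Mul(-1, z))) = Add(4, Mul(-1, z)))
Function('u')(U) = 16 (Function('u')(U) = Pow(Add(Add(4, Mul(-1, U)), U), 2) = Pow(4, 2) = 16)
Mul(46, Add(Function('u')(3), Mul(Add(22, -21), Pow(Add(22, 26), -1)))) = Mul(46, Add(16, Mul(Add(22, -21), Pow(Add(22, 26), -1)))) = Mul(46, Add(16, Mul(1, Pow(48, -1)))) = Mul(46, Add(16, Mul(1, Rational(1, 48)))) = Mul(46, Add(16, Rational(1, 48))) = Mul(46, Rational(769, 48)) = Rational(17687, 24)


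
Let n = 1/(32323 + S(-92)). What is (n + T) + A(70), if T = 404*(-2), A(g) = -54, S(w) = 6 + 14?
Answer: -27879665/32343 ≈ -862.00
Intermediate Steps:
S(w) = 20
T = -808
n = 1/32343 (n = 1/(32323 + 20) = 1/32343 ≈ 3.0919e-5)
(n + T) + A(70) = (1/32343 - 808) - 54 = -26133143/32343 - 54 = -27879665/32343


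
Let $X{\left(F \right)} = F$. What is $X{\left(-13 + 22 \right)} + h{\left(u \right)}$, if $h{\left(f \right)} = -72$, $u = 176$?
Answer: $-63$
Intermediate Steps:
$X{\left(-13 + 22 \right)} + h{\left(u \right)} = \left(-13 + 22\right) - 72 = 9 - 72 = -63$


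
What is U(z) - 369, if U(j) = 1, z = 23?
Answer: -368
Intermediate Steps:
U(z) - 369 = 1 - 369 = -368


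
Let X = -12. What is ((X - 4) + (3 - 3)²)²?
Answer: 256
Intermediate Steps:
((X - 4) + (3 - 3)²)² = ((-12 - 4) + (3 - 3)²)² = (-16 + 0²)² = (-16 + 0)² = (-16)² = 256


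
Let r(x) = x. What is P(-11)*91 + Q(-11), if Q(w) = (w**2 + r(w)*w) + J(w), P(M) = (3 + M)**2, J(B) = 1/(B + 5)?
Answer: 36395/6 ≈ 6065.8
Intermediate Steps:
J(B) = 1/(5 + B)
Q(w) = 1/(5 + w) + 2*w**2 (Q(w) = (w**2 + w*w) + 1/(5 + w) = (w**2 + w**2) + 1/(5 + w) = 2*w**2 + 1/(5 + w) = 1/(5 + w) + 2*w**2)
P(-11)*91 + Q(-11) = (3 - 11)**2*91 + (1 + 2*(-11)**2*(5 - 11))/(5 - 11) = (-8)**2*91 + (1 + 2*121*(-6))/(-6) = 64*91 - (1 - 1452)/6 = 5824 - 1/6*(-1451) = 5824 + 1451/6 = 36395/6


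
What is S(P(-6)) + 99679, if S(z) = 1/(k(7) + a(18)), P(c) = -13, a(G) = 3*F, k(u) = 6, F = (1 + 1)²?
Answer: 1794223/18 ≈ 99679.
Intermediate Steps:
F = 4 (F = 2² = 4)
a(G) = 12 (a(G) = 3*4 = 12)
S(z) = 1/18 (S(z) = 1/(6 + 12) = 1/18)
S(P(-6)) + 99679 = 1/18 + 99679 = 1794223/18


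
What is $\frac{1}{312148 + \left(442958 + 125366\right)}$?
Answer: $\frac{1}{880472} \approx 1.1358 \cdot 10^{-6}$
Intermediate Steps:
$\frac{1}{312148 + \left(442958 + 125366\right)} = \frac{1}{312148 + 568324} = \frac{1}{880472}$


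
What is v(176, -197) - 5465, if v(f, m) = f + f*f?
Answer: 25687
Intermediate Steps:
v(f, m) = f + f²
v(176, -197) - 5465 = 176*(1 + 176) - 5465 = 176*177 - 5465 = 31152 - 5465 = 25687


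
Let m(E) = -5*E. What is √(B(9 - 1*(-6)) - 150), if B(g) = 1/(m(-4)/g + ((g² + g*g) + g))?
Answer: I*√293575953/1399 ≈ 12.247*I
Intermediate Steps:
B(g) = 1/(g + 2*g² + 20/g) (B(g) = 1/((-5*(-4))/g + ((g² + g*g) + g)) = 1/(20/g + ((g² + g²) + g)) = 1/(20/g + (2*g² + g)) = 1/(20/g + (g + 2*g²)) = 1/(g + 2*g² + 20/g))
√(B(9 - 1*(-6)) - 150) = √((9 - 1*(-6))/(20 + (9 - 1*(-6))² + 2*(9 - 1*(-6))³) - 150) = √((9 + 6)/(20 + (9 + 6)² + 2*(9 + 6)³) - 150) = √(15/(20 + 15² + 2*15³) - 150) = √(15/(20 + 225 + 2*3375) - 150) = √(15/(20 + 225 + 6750) - 150) = √(15/6995 - 150) = √(15*(1/6995) - 150) = √(3/1399 - 150) = √(-209847/1399) = I*√293575953/1399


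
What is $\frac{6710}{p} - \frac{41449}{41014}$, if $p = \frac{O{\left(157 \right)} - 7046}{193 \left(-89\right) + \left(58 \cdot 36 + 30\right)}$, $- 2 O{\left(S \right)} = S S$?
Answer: $\frac{8286986489211}{1588923374} \approx 5215.5$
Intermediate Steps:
$O{\left(S \right)} = - \frac{S^{2}}{2}$ ($O{\left(S \right)} = - \frac{S S}{2} = - \frac{S^{2}}{2}$)
$p = \frac{38741}{30118}$ ($p = \frac{- \frac{157^{2}}{2} - 7046}{193 \left(-89\right) + \left(58 \cdot 36 + 30\right)} = \frac{\left(- \frac{1}{2}\right) 24649 - 7046}{-17177 + \left(2088 + 30\right)} = \frac{- \frac{24649}{2} - 7046}{-17177 + 2118} = - \frac{38741}{2 \left(-15059\right)} = \left(- \frac{38741}{2}\right) \left(- \frac{1}{15059}\right) = \frac{38741}{30118} \approx 1.2863$)
$\frac{6710}{p} - \frac{41449}{41014} = \frac{6710}{\frac{38741}{30118}} - \frac{41449}{41014} = 6710 \cdot \frac{30118}{38741} - \frac{41449}{41014} = \frac{202091780}{38741} - \frac{41449}{41014} = \frac{8286986489211}{1588923374}$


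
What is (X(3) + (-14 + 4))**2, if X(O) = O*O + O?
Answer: 4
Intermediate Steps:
X(O) = O + O**2 (X(O) = O**2 + O = O + O**2)
(X(3) + (-14 + 4))**2 = (3*(1 + 3) + (-14 + 4))**2 = (3*4 - 10)**2 = (12 - 10)**2 = 2**2 = 4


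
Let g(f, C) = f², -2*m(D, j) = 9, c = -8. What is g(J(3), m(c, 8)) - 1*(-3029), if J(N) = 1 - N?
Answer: 3033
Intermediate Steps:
m(D, j) = -9/2 (m(D, j) = -½*9 = -9/2)
g(J(3), m(c, 8)) - 1*(-3029) = (1 - 1*3)² - 1*(-3029) = (1 - 3)² + 3029 = (-2)² + 3029 = 4 + 3029 = 3033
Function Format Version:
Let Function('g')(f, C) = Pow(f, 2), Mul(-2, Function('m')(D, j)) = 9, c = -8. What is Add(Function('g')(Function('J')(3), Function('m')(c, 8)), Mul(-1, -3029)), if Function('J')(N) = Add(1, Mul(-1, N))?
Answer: 3033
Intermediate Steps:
Function('m')(D, j) = Rational(-9, 2) (Function('m')(D, j) = Mul(Rational(-1, 2), 9) = Rational(-9, 2))
Add(Function('g')(Function('J')(3), Function('m')(c, 8)), Mul(-1, -3029)) = Add(Pow(Add(1, Mul(-1, 3)), 2), Mul(-1, -3029)) = Add(Pow(Add(1, -3), 2), 3029) = Add(Pow(-2, 2), 3029) = Add(4, 3029) = 3033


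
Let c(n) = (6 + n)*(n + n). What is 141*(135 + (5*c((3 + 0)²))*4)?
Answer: 780435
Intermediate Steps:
c(n) = 2*n*(6 + n) (c(n) = (6 + n)*(2*n) = 2*n*(6 + n))
141*(135 + (5*c((3 + 0)²))*4) = 141*(135 + (5*(2*(3 + 0)²*(6 + (3 + 0)²)))*4) = 141*(135 + (5*(2*3²*(6 + 3²)))*4) = 141*(135 + (5*(2*9*(6 + 9)))*4) = 141*(135 + (5*(2*9*15))*4) = 141*(135 + (5*270)*4) = 141*(135 + 1350*4) = 141*(135 + 5400) = 141*5535 = 780435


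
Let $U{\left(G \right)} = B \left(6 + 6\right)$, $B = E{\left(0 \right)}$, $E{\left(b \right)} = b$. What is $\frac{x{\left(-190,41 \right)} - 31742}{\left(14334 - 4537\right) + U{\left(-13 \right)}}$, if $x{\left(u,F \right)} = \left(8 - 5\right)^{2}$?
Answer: $- \frac{31733}{9797} \approx -3.2391$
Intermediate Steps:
$B = 0$
$U{\left(G \right)} = 0$ ($U{\left(G \right)} = 0 \left(6 + 6\right) = 0 \cdot 12 = 0$)
$x{\left(u,F \right)} = 9$ ($x{\left(u,F \right)} = 3^{2} = 9$)
$\frac{x{\left(-190,41 \right)} - 31742}{\left(14334 - 4537\right) + U{\left(-13 \right)}} = \frac{9 - 31742}{\left(14334 - 4537\right) + 0} = - \frac{31733}{\left(14334 - 4537\right) + 0} = - \frac{31733}{9797 + 0} = - \frac{31733}{9797}$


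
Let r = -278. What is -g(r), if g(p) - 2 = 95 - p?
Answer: -375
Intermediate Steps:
g(p) = 97 - p (g(p) = 2 + (95 - p) = 97 - p)
-g(r) = -(97 - 1*(-278)) = -(97 + 278) = -1*375 = -375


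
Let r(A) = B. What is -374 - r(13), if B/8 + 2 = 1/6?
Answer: -1078/3 ≈ -359.33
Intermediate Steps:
B = -44/3 (B = -16 + 8/6 = -16 + 8*(⅙) = -16 + 4/3 = -44/3 ≈ -14.667)
r(A) = -44/3
-374 - r(13) = -374 - 1*(-44/3) = -374 + 44/3 = -1078/3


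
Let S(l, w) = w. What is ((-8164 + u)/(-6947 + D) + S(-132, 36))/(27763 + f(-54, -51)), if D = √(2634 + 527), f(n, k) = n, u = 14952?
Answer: 422529773/334292792108 - 1697*√3161/334292792108 ≈ 0.0012637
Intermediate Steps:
D = √3161 ≈ 56.223
((-8164 + u)/(-6947 + D) + S(-132, 36))/(27763 + f(-54, -51)) = ((-8164 + 14952)/(-6947 + √3161) + 36)/(27763 - 54) = (6788/(-6947 + √3161) + 36)/27709 = (36 + 6788/(-6947 + √3161))*(1/27709) = 36/27709 + 6788/(27709*(-6947 + √3161))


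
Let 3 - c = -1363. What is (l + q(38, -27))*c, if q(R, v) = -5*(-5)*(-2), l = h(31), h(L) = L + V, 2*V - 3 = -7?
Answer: -28686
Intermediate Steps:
V = -2 (V = 3/2 + (1/2)*(-7) = 3/2 - 7/2 = -2)
h(L) = -2 + L (h(L) = L - 2 = -2 + L)
l = 29 (l = -2 + 31 = 29)
c = 1366 (c = 3 - 1*(-1363) = 3 + 1363 = 1366)
q(R, v) = -50 (q(R, v) = 25*(-2) = -50)
(l + q(38, -27))*c = (29 - 50)*1366 = -21*1366 = -28686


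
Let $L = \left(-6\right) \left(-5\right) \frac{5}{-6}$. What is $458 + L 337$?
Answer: $-7967$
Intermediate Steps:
$L = -25$ ($L = 30 \cdot 5 \left(- \frac{1}{6}\right) = 30 \left(- \frac{5}{6}\right) = -25$)
$458 + L 337 = 458 - 8425 = -7967$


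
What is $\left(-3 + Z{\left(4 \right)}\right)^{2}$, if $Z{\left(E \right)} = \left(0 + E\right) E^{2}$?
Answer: $3721$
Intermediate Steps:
$Z{\left(E \right)} = E^{3}$ ($Z{\left(E \right)} = E E^{2} = E^{3}$)
$\left(-3 + Z{\left(4 \right)}\right)^{2} = \left(-3 + 4^{3}\right)^{2} = \left(-3 + 64\right)^{2} = 61^{2} = 3721$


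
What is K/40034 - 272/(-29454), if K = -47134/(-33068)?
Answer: 90368484425/9748127591412 ≈ 0.0092703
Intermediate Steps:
K = 23567/16534 (K = -47134*(-1/33068) = 23567/16534 ≈ 1.4254)
K/40034 - 272/(-29454) = (23567/16534)/40034 - 272/(-29454) = (23567/16534)*(1/40034) - 272*(-1/29454) = 23567/661922156 + 136/14727 = 90368484425/9748127591412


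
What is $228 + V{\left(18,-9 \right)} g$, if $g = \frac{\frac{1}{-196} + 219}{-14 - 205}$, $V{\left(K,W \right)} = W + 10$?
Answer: $\frac{9743749}{42924} \approx 227.0$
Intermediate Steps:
$V{\left(K,W \right)} = 10 + W$
$g = - \frac{42923}{42924}$ ($g = \frac{- \frac{1}{196} + 219}{-219} = \frac{42923}{196} \left(- \frac{1}{219}\right) = - \frac{42923}{42924} \approx -0.99998$)
$228 + V{\left(18,-9 \right)} g = 228 + \left(10 - 9\right) \left(- \frac{42923}{42924}\right) = 228 + 1 \left(- \frac{42923}{42924}\right) = 228 - \frac{42923}{42924} = \frac{9743749}{42924}$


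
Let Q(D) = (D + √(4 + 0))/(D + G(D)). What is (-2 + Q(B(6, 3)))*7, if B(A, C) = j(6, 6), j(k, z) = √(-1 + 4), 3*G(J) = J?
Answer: -35/4 + 7*√3/2 ≈ -2.6878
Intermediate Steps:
G(J) = J/3
j(k, z) = √3
B(A, C) = √3
Q(D) = 3*(2 + D)/(4*D) (Q(D) = (D + √(4 + 0))/(D + D/3) = (D + √4)/((4*D/3)) = (D + 2)*(3/(4*D)) = (2 + D)*(3/(4*D)) = 3*(2 + D)/(4*D))
(-2 + Q(B(6, 3)))*7 = (-2 + 3*(2 + √3)/(4*(√3)))*7 = (-2 + 3*(√3/3)*(2 + √3)/4)*7 = (-2 + √3*(2 + √3)/4)*7 = -14 + 7*√3*(2 + √3)/4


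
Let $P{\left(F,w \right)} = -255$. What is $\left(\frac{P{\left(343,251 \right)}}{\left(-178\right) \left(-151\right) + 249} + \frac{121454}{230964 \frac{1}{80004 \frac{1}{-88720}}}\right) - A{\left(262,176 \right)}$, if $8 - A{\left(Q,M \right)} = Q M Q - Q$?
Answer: $\frac{279809128168722799117}{23160949048840} \approx 1.2081 \cdot 10^{7}$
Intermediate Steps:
$A{\left(Q,M \right)} = 8 + Q - M Q^{2}$ ($A{\left(Q,M \right)} = 8 - \left(Q M Q - Q\right) = 8 - \left(M Q Q - Q\right) = 8 - \left(M Q^{2} - Q\right) = 8 - \left(- Q + M Q^{2}\right) = 8 + Q - M Q^{2}$)
$\left(\frac{P{\left(343,251 \right)}}{\left(-178\right) \left(-151\right) + 249} + \frac{121454}{230964 \frac{1}{80004 \frac{1}{-88720}}}\right) - A{\left(262,176 \right)} = \left(- \frac{255}{\left(-178\right) \left(-151\right) + 249} + \frac{121454}{230964 \frac{1}{80004 \frac{1}{-88720}}}\right) - \left(8 + 262 - 176 \cdot 262^{2}\right) = \left(- \frac{255}{26878 + 249} + \frac{121454}{230964 \frac{1}{80004 \left(- \frac{1}{88720}\right)}}\right) - \left(8 + 262 - 176 \cdot 68644\right) = \left(- \frac{255}{27127} + \frac{121454}{230964 \frac{1}{- \frac{20001}{22180}}}\right) - \left(8 + 262 - 12081344\right) = \left(\left(-255\right) \frac{1}{27127} + \frac{121454}{230964 \left(- \frac{22180}{20001}\right)}\right) - -12081074 = \left(- \frac{255}{27127} + \frac{121454}{- \frac{1707593840}{6667}}\right) + 12081074 = \left(- \frac{255}{27127} + 121454 \left(- \frac{6667}{1707593840}\right)\right) + 12081074 = \left(- \frac{255}{27127} - \frac{404866909}{853796920}\right) + 12081074 = - \frac{11200542855043}{23160949048840} + 12081074 = \frac{279809128168722799117}{23160949048840}$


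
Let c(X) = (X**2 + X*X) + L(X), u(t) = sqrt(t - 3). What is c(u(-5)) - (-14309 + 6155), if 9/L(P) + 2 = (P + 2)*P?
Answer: 179021/22 - 3*I*sqrt(2)/11 ≈ 8137.3 - 0.38569*I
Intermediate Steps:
u(t) = sqrt(-3 + t)
L(P) = 9/(-2 + P*(2 + P)) (L(P) = 9/(-2 + (P + 2)*P) = 9/(-2 + (2 + P)*P) = 9/(-2 + P*(2 + P)))
c(X) = 2*X**2 + 9/(-2 + X**2 + 2*X) (c(X) = (X**2 + X*X) + 9/(-2 + X**2 + 2*X) = (X**2 + X**2) + 9/(-2 + X**2 + 2*X) = 2*X**2 + 9/(-2 + X**2 + 2*X))
c(u(-5)) - (-14309 + 6155) = (9 + 2*(sqrt(-3 - 5))**2*(-2 + (sqrt(-3 - 5))**2 + 2*sqrt(-3 - 5)))/(-2 + (sqrt(-3 - 5))**2 + 2*sqrt(-3 - 5)) - (-14309 + 6155) = (9 + 2*(sqrt(-8))**2*(-2 + (sqrt(-8))**2 + 2*sqrt(-8)))/(-2 + (sqrt(-8))**2 + 2*sqrt(-8)) - 1*(-8154) = (9 + 2*(2*I*sqrt(2))**2*(-2 + (2*I*sqrt(2))**2 + 2*(2*I*sqrt(2))))/(-2 + (2*I*sqrt(2))**2 + 2*(2*I*sqrt(2))) + 8154 = (9 + 2*(-8)*(-2 - 8 + 4*I*sqrt(2)))/(-2 - 8 + 4*I*sqrt(2)) + 8154 = (9 + 2*(-8)*(-10 + 4*I*sqrt(2)))/(-10 + 4*I*sqrt(2)) + 8154 = (9 + (160 - 64*I*sqrt(2)))/(-10 + 4*I*sqrt(2)) + 8154 = (169 - 64*I*sqrt(2))/(-10 + 4*I*sqrt(2)) + 8154 = 8154 + (169 - 64*I*sqrt(2))/(-10 + 4*I*sqrt(2))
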